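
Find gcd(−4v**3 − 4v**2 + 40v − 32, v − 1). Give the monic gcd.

Repeated division with remainder:
  −4v**3 − 4v**2 + 40v − 32 = (−4v**2 − 8v + 32)(v − 1) + (0)
The last nonzero remainder v − 1 is already monic.

v − 1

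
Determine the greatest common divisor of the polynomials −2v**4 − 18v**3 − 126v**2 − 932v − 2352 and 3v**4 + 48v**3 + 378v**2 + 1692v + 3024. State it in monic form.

v**2 + 10v + 24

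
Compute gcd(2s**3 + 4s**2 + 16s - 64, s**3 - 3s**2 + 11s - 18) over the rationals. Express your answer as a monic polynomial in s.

Apply the Euclidean algorithm:
  2s**3 + 4s**2 + 16s - 64 = (2)(s**3 - 3s**2 + 11s - 18) + (10s**2 - 6s - 28)
  s**3 - 3s**2 + 11s - 18 = ((1/10)s - 6/25)(10s**2 - 6s - 28) + ((309/25)s - 618/25)
  10s**2 - 6s - 28 = ((250/309)s + 350/309)((309/25)s - 618/25) + (0)
Last nonzero remainder: (309/25)s - 618/25. Dividing through by 309/25 gives the monic gcd s - 2.

s - 2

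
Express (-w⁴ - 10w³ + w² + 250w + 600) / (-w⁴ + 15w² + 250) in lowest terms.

Repeated division with remainder:
  -w⁴ - 10w³ + w² + 250w + 600 = (-w⁴ + 15w² + 250) + (-10w³ - 14w² + 250w + 350)
  -w⁴ + 15w² + 250 = ((1/10)w - 7/50)(-10w³ - 14w² + 250w + 350) + (-(299/25)w² + 299)
  -10w³ - 14w² + 250w + 350 = ((250/299)w + 350/299)(-(299/25)w² + 299) + (0)
Last nonzero remainder: -(299/25)w² + 299. Dividing through by -299/25 gives the monic gcd w² - 25.
Cancel w² - 25 from numerator and denominator to get the reduced form.

(w² + 10w + 24)/(w² + 10)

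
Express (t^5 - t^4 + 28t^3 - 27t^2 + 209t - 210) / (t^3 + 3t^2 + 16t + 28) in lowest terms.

By polynomial division,
  t^5 - t^4 + 28t^3 - 27t^2 + 209t - 210 = (t^2 - 4t + 24)(t^3 + 3t^2 + 16t + 28) + (-63t^2 - 63t - 882)
  t^3 + 3t^2 + 16t + 28 = (-(1/63)t - 2/63)(-63t^2 - 63t - 882) + (0)
Last nonzero remainder: -63t^2 - 63t - 882. Dividing through by -63 gives the monic gcd t^2 + t + 14.
Cancel t^2 + t + 14 from numerator and denominator to get the reduced form.

(t^3 - 2t^2 + 16t - 15)/(t + 2)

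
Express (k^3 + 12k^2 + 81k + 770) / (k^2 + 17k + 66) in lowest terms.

Apply the Euclidean algorithm:
  k^3 + 12k^2 + 81k + 770 = (k - 5)(k^2 + 17k + 66) + (100k + 1100)
  k^2 + 17k + 66 = ((1/100)k + 3/50)(100k + 1100) + (0)
Last nonzero remainder: 100k + 1100. Dividing through by 100 gives the monic gcd k + 11.
Cancel k + 11 from numerator and denominator to get the reduced form.

(k^2 + k + 70)/(k + 6)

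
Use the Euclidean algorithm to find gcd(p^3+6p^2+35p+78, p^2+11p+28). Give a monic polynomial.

By polynomial division,
  p^3+6p^2+35p+78 = (p-5)(p^2+11p+28) + (62p+218)
  p^2+11p+28 = ((1/62)p+116/961)(62p+218) + (1620/961)
  62p+218 = ((29791/810)p+104749/810)(1620/961) + (0)
The last nonzero remainder is the constant 1620/961, so the polynomials are coprime and gcd = 1.

1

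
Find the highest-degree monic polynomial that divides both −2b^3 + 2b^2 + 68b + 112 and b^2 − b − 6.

b + 2

Repeated division with remainder:
  −2b^3 + 2b^2 + 68b + 112 = (−2b)(b^2 − b − 6) + (56b + 112)
  b^2 − b − 6 = ((1/56)b − 3/56)(56b + 112) + (0)
Last nonzero remainder: 56b + 112. Dividing through by 56 gives the monic gcd b + 2.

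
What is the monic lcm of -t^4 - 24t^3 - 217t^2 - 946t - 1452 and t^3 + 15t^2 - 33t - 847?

t^6 + 28t^5 + 236t^4 - 34t^3 - 11473t^2 - 67034t - 111804

Apply the Euclidean algorithm:
  -t^4 - 24t^3 - 217t^2 - 946t - 1452 = (-t - 9)(t^3 + 15t^2 - 33t - 847) + (-115t^2 - 2090t - 9075)
  t^3 + 15t^2 - 33t - 847 = (-(1/115)t + 73/2645)(-115t^2 - 2090t - 9075) + (-(28688/529)t - 315568/529)
  -115t^2 - 2090t - 9075 = ((60835/28688)t + 39675/2608)(-(28688/529)t - 315568/529) + (0)
Last nonzero remainder: -(28688/529)t - 315568/529. Dividing through by -28688/529 gives the monic gcd t + 11.
Then lcm(f, g) = f·g / gcd(f, g); expanding and making the result monic gives the answer.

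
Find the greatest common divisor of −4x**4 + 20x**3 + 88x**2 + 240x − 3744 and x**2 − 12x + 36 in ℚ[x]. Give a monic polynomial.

x**2 − 12x + 36

Euclidean algorithm in ℚ[x]:
  −4x**4 + 20x**3 + 88x**2 + 240x − 3744 = (−4x**2 − 28x − 104)(x**2 − 12x + 36) + (0)
The last nonzero remainder x**2 − 12x + 36 is already monic.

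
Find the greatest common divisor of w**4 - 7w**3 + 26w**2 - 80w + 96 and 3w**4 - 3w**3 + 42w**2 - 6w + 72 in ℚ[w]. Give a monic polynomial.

Repeated division with remainder:
  w**4 - 7w**3 + 26w**2 - 80w + 96 = (1/3)(3w**4 - 3w**3 + 42w**2 - 6w + 72) + (-6w**3 + 12w**2 - 78w + 72)
  3w**4 - 3w**3 + 42w**2 - 6w + 72 = (-(1/2)w - 1/2)(-6w**3 + 12w**2 - 78w + 72) + (9w**2 - 9w + 108)
  -6w**3 + 12w**2 - 78w + 72 = (-(2/3)w + 2/3)(9w**2 - 9w + 108) + (0)
Last nonzero remainder: 9w**2 - 9w + 108. Dividing through by 9 gives the monic gcd w**2 - w + 12.

w**2 - w + 12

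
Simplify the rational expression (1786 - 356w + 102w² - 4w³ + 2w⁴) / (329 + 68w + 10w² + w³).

(38 - 10w + 2w²)/(7 + w)

Repeated division with remainder:
  2w⁴ - 4w³ + 102w² - 356w + 1786 = (2w - 24)(w³ + 10w² + 68w + 329) + (206w² + 618w + 9682)
  w³ + 10w² + 68w + 329 = ((1/206)w + 7/206)(206w² + 618w + 9682) + (0)
Last nonzero remainder: 206w² + 618w + 9682. Dividing through by 206 gives the monic gcd w² + 3w + 47.
Cancel w² + 3w + 47 from numerator and denominator to get the reduced form.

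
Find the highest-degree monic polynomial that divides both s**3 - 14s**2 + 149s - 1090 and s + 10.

1

By polynomial division,
  s**3 - 14s**2 + 149s - 1090 = (s**2 - 24s + 389)(s + 10) + (-4980)
  s + 10 = (-(1/4980)s - 1/498)(-4980) + (0)
The last nonzero remainder is the constant -4980, so the polynomials are coprime and gcd = 1.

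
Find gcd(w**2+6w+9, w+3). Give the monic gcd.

w+3

Euclidean algorithm in ℚ[w]:
  w**2+6w+9 = (w+3)(w+3) + (0)
The last nonzero remainder w+3 is already monic.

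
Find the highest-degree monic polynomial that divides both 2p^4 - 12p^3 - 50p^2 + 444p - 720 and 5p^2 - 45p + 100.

p^2 - 9p + 20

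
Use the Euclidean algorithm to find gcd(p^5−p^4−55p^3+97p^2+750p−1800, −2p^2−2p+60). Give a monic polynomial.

Apply the Euclidean algorithm:
  p^5−p^4−55p^3+97p^2+750p−1800 = (−(1/2)p^3+p^2+(23/2)p−30)(−2p^2−2p+60) + (0)
Last nonzero remainder: −2p^2−2p+60. Dividing through by −2 gives the monic gcd p^2+p−30.

p^2+p−30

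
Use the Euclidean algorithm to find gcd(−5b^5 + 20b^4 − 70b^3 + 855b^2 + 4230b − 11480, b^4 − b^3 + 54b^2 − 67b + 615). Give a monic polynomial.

b^2 + b + 41

Repeated division with remainder:
  −5b^5 + 20b^4 − 70b^3 + 855b^2 + 4230b − 11480 = (−5b + 15)(b^4 − b^3 + 54b^2 − 67b + 615) + (215b^3 − 290b^2 + 8310b − 20705)
  b^4 − b^3 + 54b^2 − 67b + 615 = ((1/215)b + 3/1849)(215b^3 − 290b^2 + 8310b − 20705) + ((29250/1849)b^2 + (29250/1849)b + 1199250/1849)
  215b^3 − 290b^2 + 8310b − 20705 = ((79507/5850)b − 186749/5850)((29250/1849)b^2 + (29250/1849)b + 1199250/1849) + (0)
Last nonzero remainder: (29250/1849)b^2 + (29250/1849)b + 1199250/1849. Dividing through by 29250/1849 gives the monic gcd b^2 + b + 41.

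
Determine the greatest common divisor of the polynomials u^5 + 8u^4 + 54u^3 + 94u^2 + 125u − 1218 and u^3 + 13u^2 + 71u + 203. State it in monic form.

u^2 + 6u + 29

Repeated division with remainder:
  u^5 + 8u^4 + 54u^3 + 94u^2 + 125u − 1218 = (u^2 − 5u + 48)(u^3 + 13u^2 + 71u + 203) + (−378u^2 − 2268u − 10962)
  u^3 + 13u^2 + 71u + 203 = (−(1/378)u − 1/54)(−378u^2 − 2268u − 10962) + (0)
Last nonzero remainder: −378u^2 − 2268u − 10962. Dividing through by −378 gives the monic gcd u^2 + 6u + 29.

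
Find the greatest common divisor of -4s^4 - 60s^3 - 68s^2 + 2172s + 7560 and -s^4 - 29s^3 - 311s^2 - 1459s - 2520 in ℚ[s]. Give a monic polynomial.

s^3 + 21s^2 + 143s + 315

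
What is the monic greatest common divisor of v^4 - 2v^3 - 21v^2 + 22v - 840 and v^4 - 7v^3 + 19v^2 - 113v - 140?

v^3 - 8v^2 + 27v - 140

Repeated division with remainder:
  v^4 - 2v^3 - 21v^2 + 22v - 840 = (v^4 - 7v^3 + 19v^2 - 113v - 140) + (5v^3 - 40v^2 + 135v - 700)
  v^4 - 7v^3 + 19v^2 - 113v - 140 = ((1/5)v + 1/5)(5v^3 - 40v^2 + 135v - 700) + (0)
Last nonzero remainder: 5v^3 - 40v^2 + 135v - 700. Dividing through by 5 gives the monic gcd v^3 - 8v^2 + 27v - 140.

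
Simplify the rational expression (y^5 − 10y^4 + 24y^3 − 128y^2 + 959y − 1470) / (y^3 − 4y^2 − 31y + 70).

(y^3 − y^2 + y − 105)/(y + 5)

Euclidean algorithm in ℚ[y]:
  y^5 − 10y^4 + 24y^3 − 128y^2 + 959y − 1470 = (y^2 − 6y + 31)(y^3 − 4y^2 − 31y + 70) + (−260y^2 + 2340y − 3640)
  y^3 − 4y^2 − 31y + 70 = (−(1/260)y − 1/52)(−260y^2 + 2340y − 3640) + (0)
Last nonzero remainder: −260y^2 + 2340y − 3640. Dividing through by −260 gives the monic gcd y^2 − 9y + 14.
Cancel y^2 − 9y + 14 from numerator and denominator to get the reduced form.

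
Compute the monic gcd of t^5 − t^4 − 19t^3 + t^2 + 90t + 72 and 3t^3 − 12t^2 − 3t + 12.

By polynomial division,
  t^5 − t^4 − 19t^3 + t^2 + 90t + 72 = ((1/3)t^2 + t − 2)(3t^3 − 12t^2 − 3t + 12) + (−24t^2 + 72t + 96)
  3t^3 − 12t^2 − 3t + 12 = (−(1/8)t + 1/8)(−24t^2 + 72t + 96) + (0)
Last nonzero remainder: −24t^2 + 72t + 96. Dividing through by −24 gives the monic gcd t^2 − 3t − 4.

t^2 − 3t − 4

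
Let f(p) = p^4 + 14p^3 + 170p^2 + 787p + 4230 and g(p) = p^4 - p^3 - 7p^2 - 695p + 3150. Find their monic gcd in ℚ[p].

By polynomial division,
  p^4 + 14p^3 + 170p^2 + 787p + 4230 = (p^4 - p^3 - 7p^2 - 695p + 3150) + (15p^3 + 177p^2 + 1482p + 1080)
  p^4 - p^3 - 7p^2 - 695p + 3150 = ((1/15)p - 64/75)(15p^3 + 177p^2 + 1482p + 1080) + ((1131/25)p^2 + (12441/25)p + 20358/5)
  15p^3 + 177p^2 + 1482p + 1080 = ((125/377)p + 100/377)((1131/25)p^2 + (12441/25)p + 20358/5) + (0)
Last nonzero remainder: (1131/25)p^2 + (12441/25)p + 20358/5. Dividing through by 1131/25 gives the monic gcd p^2 + 11p + 90.

p^2 + 11p + 90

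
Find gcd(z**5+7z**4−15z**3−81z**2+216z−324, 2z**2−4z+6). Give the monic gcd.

Repeated division with remainder:
  z**5+7z**4−15z**3−81z**2+216z−324 = ((1/2)z**3+(9/2)z**2−54)(2z**2−4z+6) + (0)
Last nonzero remainder: 2z**2−4z+6. Dividing through by 2 gives the monic gcd z**2−2z+3.

z**2−2z+3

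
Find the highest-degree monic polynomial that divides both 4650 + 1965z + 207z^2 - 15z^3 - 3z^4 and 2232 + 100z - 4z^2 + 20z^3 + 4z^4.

31 + 10z + z^2

Repeated division with remainder:
  -3z^4 - 15z^3 + 207z^2 + 1965z + 4650 = (-3/4)(4z^4 + 20z^3 - 4z^2 + 100z + 2232) + (204z^2 + 2040z + 6324)
  4z^4 + 20z^3 - 4z^2 + 100z + 2232 = ((1/51)z^2 - (5/51)z + 6/17)(204z^2 + 2040z + 6324) + (0)
Last nonzero remainder: 204z^2 + 2040z + 6324. Dividing through by 204 gives the monic gcd z^2 + 10z + 31.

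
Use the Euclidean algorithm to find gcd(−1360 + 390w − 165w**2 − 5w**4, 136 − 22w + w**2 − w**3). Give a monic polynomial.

Euclidean algorithm in ℚ[w]:
  −5w**4 − 165w**2 + 390w − 1360 = (5w + 5)(−w**3 + w**2 − 22w + 136) + (−60w**2 − 180w − 2040)
  −w**3 + w**2 − 22w + 136 = ((1/60)w − 1/15)(−60w**2 − 180w − 2040) + (0)
Last nonzero remainder: −60w**2 − 180w − 2040. Dividing through by −60 gives the monic gcd w**2 + 3w + 34.

34 + 3w + w**2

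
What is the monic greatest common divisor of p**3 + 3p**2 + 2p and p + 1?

Euclidean algorithm in ℚ[p]:
  p**3 + 3p**2 + 2p = (p**2 + 2p)(p + 1) + (0)
The last nonzero remainder p + 1 is already monic.

p + 1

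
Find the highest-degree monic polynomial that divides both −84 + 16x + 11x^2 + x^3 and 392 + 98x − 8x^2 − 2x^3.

7 + x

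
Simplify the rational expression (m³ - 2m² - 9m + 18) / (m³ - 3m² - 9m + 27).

Repeated division with remainder:
  m³ - 2m² - 9m + 18 = (m³ - 3m² - 9m + 27) + (m² - 9)
  m³ - 3m² - 9m + 27 = (m - 3)(m² - 9) + (0)
The last nonzero remainder m² - 9 is already monic.
Cancel m² - 9 from numerator and denominator to get the reduced form.

(m - 2)/(m - 3)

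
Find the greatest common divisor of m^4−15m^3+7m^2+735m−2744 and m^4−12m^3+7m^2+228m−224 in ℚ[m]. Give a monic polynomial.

Euclidean algorithm in ℚ[m]:
  m^4−15m^3+7m^2+735m−2744 = (m^4−12m^3+7m^2+228m−224) + (−3m^3+507m−2520)
  m^4−12m^3+7m^2+228m−224 = (−(1/3)m+4)(−3m^3+507m−2520) + (176m^2−2640m+9856)
  −3m^3+507m−2520 = (−(3/176)m−45/176)(176m^2−2640m+9856) + (0)
Last nonzero remainder: 176m^2−2640m+9856. Dividing through by 176 gives the monic gcd m^2−15m+56.

m^2−15m+56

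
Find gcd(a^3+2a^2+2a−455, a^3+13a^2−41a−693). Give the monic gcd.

a−7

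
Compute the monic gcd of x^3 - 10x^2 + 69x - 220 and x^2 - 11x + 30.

x - 5

Apply the Euclidean algorithm:
  x^3 - 10x^2 + 69x - 220 = (x + 1)(x^2 - 11x + 30) + (50x - 250)
  x^2 - 11x + 30 = ((1/50)x - 3/25)(50x - 250) + (0)
Last nonzero remainder: 50x - 250. Dividing through by 50 gives the monic gcd x - 5.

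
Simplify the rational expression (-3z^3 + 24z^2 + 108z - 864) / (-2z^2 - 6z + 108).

(3z^2 - 6z - 144)/(2z + 18)

Repeated division with remainder:
  -3z^3 + 24z^2 + 108z - 864 = ((3/2)z - 33/2)(-2z^2 - 6z + 108) + (-153z + 918)
  -2z^2 - 6z + 108 = ((2/153)z + 2/17)(-153z + 918) + (0)
Last nonzero remainder: -153z + 918. Dividing through by -153 gives the monic gcd z - 6.
Cancel z - 6 from numerator and denominator to get the reduced form.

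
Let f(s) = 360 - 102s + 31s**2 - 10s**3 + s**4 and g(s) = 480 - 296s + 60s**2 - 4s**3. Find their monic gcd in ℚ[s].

Apply the Euclidean algorithm:
  s**4 - 10s**3 + 31s**2 - 102s + 360 = (-(1/4)s - 5/4)(-4s**3 + 60s**2 - 296s + 480) + (32s**2 - 352s + 960)
  -4s**3 + 60s**2 - 296s + 480 = (-(1/8)s + 1/2)(32s**2 - 352s + 960) + (0)
Last nonzero remainder: 32s**2 - 352s + 960. Dividing through by 32 gives the monic gcd s**2 - 11s + 30.

30 - 11s + s**2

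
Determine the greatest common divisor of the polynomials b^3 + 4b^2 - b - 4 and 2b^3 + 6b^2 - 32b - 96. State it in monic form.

Repeated division with remainder:
  b^3 + 4b^2 - b - 4 = (1/2)(2b^3 + 6b^2 - 32b - 96) + (b^2 + 15b + 44)
  2b^3 + 6b^2 - 32b - 96 = (2b - 24)(b^2 + 15b + 44) + (240b + 960)
  b^2 + 15b + 44 = ((1/240)b + 11/240)(240b + 960) + (0)
Last nonzero remainder: 240b + 960. Dividing through by 240 gives the monic gcd b + 4.

b + 4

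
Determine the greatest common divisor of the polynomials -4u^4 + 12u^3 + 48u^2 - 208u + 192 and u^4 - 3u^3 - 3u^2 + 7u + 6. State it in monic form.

u^2 - 5u + 6

By polynomial division,
  -4u^4 + 12u^3 + 48u^2 - 208u + 192 = (-4)(u^4 - 3u^3 - 3u^2 + 7u + 6) + (36u^2 - 180u + 216)
  u^4 - 3u^3 - 3u^2 + 7u + 6 = ((1/36)u^2 + (1/18)u + 1/36)(36u^2 - 180u + 216) + (0)
Last nonzero remainder: 36u^2 - 180u + 216. Dividing through by 36 gives the monic gcd u^2 - 5u + 6.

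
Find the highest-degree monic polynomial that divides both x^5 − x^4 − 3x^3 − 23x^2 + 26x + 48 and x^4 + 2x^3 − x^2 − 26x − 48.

x^3 − x − 24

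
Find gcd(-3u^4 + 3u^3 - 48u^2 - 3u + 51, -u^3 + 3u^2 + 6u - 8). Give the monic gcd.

u - 1

By polynomial division,
  -3u^4 + 3u^3 - 48u^2 - 3u + 51 = (3u + 6)(-u^3 + 3u^2 + 6u - 8) + (-84u^2 - 15u + 99)
  -u^3 + 3u^2 + 6u - 8 = ((1/84)u - 89/2352)(-84u^2 - 15u + 99) + ((3335/784)u - 3335/784)
  -84u^2 - 15u + 99 = (-(65856/3335)u - 77616/3335)((3335/784)u - 3335/784) + (0)
Last nonzero remainder: (3335/784)u - 3335/784. Dividing through by 3335/784 gives the monic gcd u - 1.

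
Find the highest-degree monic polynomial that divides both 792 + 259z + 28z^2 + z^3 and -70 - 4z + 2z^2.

By polynomial division,
  z^3 + 28z^2 + 259z + 792 = ((1/2)z + 15)(2z^2 - 4z - 70) + (354z + 1842)
  2z^2 - 4z - 70 = ((1/177)z - 425/10443)(354z + 1842) + (17280/3481)
  354z + 1842 = ((205379/2880)z + 1068667/2880)(17280/3481) + (0)
The last nonzero remainder is the constant 17280/3481, so the polynomials are coprime and gcd = 1.

1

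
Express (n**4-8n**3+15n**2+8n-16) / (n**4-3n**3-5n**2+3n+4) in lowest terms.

(n-4)/(n+1)

By polynomial division,
  n**4-8n**3+15n**2+8n-16 = (n**4-3n**3-5n**2+3n+4) + (-5n**3+20n**2+5n-20)
  n**4-3n**3-5n**2+3n+4 = (-(1/5)n-1/5)(-5n**3+20n**2+5n-20) + (0)
Last nonzero remainder: -5n**3+20n**2+5n-20. Dividing through by -5 gives the monic gcd n**3-4n**2-n+4.
Cancel n**3-4n**2-n+4 from numerator and denominator to get the reduced form.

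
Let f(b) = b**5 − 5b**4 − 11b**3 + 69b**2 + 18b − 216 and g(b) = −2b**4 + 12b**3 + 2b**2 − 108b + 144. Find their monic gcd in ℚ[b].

b**3 − 4b**2 − 9b + 36

Euclidean algorithm in ℚ[b]:
  b**5 − 5b**4 − 11b**3 + 69b**2 + 18b − 216 = (−(1/2)b − 1/2)(−2b**4 + 12b**3 + 2b**2 − 108b + 144) + (−4b**3 + 16b**2 + 36b − 144)
  −2b**4 + 12b**3 + 2b**2 − 108b + 144 = ((1/2)b − 1)(−4b**3 + 16b**2 + 36b − 144) + (0)
Last nonzero remainder: −4b**3 + 16b**2 + 36b − 144. Dividing through by −4 gives the monic gcd b**3 − 4b**2 − 9b + 36.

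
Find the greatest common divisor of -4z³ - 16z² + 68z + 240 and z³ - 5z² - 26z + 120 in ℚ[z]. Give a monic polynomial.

z² + z - 20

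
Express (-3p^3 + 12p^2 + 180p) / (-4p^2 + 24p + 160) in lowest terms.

Repeated division with remainder:
  -3p^3 + 12p^2 + 180p = ((3/4)p + 3/2)(-4p^2 + 24p + 160) + (24p - 240)
  -4p^2 + 24p + 160 = (-(1/6)p - 2/3)(24p - 240) + (0)
Last nonzero remainder: 24p - 240. Dividing through by 24 gives the monic gcd p - 10.
Cancel p - 10 from numerator and denominator to get the reduced form.

(3p^2 + 18p)/(4p + 16)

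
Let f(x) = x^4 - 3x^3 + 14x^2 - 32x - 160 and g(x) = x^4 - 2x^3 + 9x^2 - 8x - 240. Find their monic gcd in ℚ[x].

x^3 - 5x^2 + 24x - 80

Apply the Euclidean algorithm:
  x^4 - 3x^3 + 14x^2 - 32x - 160 = (x^4 - 2x^3 + 9x^2 - 8x - 240) + (-x^3 + 5x^2 - 24x + 80)
  x^4 - 2x^3 + 9x^2 - 8x - 240 = (-x - 3)(-x^3 + 5x^2 - 24x + 80) + (0)
Last nonzero remainder: -x^3 + 5x^2 - 24x + 80. Dividing through by -1 gives the monic gcd x^3 - 5x^2 + 24x - 80.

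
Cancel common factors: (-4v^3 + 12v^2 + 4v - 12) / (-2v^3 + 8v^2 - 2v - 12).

(2v - 2)/(v - 2)

Euclidean algorithm in ℚ[v]:
  -4v^3 + 12v^2 + 4v - 12 = (2)(-2v^3 + 8v^2 - 2v - 12) + (-4v^2 + 8v + 12)
  -2v^3 + 8v^2 - 2v - 12 = ((1/2)v - 1)(-4v^2 + 8v + 12) + (0)
Last nonzero remainder: -4v^2 + 8v + 12. Dividing through by -4 gives the monic gcd v^2 - 2v - 3.
Cancel v^2 - 2v - 3 from numerator and denominator to get the reduced form.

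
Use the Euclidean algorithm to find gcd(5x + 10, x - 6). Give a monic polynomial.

1

Repeated division with remainder:
  5x + 10 = (5)(x - 6) + (40)
  x - 6 = ((1/40)x - 3/20)(40) + (0)
The last nonzero remainder is the constant 40, so the polynomials are coprime and gcd = 1.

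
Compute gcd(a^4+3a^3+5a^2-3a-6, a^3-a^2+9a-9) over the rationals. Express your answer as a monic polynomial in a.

Repeated division with remainder:
  a^4+3a^3+5a^2-3a-6 = (a+4)(a^3-a^2+9a-9) + (-30a+30)
  a^3-a^2+9a-9 = (-(1/30)a^2-3/10)(-30a+30) + (0)
Last nonzero remainder: -30a+30. Dividing through by -30 gives the monic gcd a-1.

a-1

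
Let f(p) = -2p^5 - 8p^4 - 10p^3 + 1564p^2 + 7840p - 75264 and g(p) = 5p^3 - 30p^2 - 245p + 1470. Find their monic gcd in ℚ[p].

p^2 - 13p + 42

By polynomial division,
  -2p^5 - 8p^4 - 10p^3 + 1564p^2 + 7840p - 75264 = (-(2/5)p^2 - 4p - 228/5)(5p^3 - 30p^2 - 245p + 1470) + (-196p^2 + 2548p - 8232)
  5p^3 - 30p^2 - 245p + 1470 = (-(5/196)p - 5/28)(-196p^2 + 2548p - 8232) + (0)
Last nonzero remainder: -196p^2 + 2548p - 8232. Dividing through by -196 gives the monic gcd p^2 - 13p + 42.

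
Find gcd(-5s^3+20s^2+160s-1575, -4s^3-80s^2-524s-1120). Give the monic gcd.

Repeated division with remainder:
  -5s^3+20s^2+160s-1575 = (5/4)(-4s^3-80s^2-524s-1120) + (120s^2+815s-175)
  -4s^3-80s^2-524s-1120 = (-(1/30)s-317/720)(120s^2+815s-175) + (-(24625/144)s-172375/144)
  120s^2+815s-175 = (-(3456/4925)s+144/985)(-(24625/144)s-172375/144) + (0)
Last nonzero remainder: -(24625/144)s-172375/144. Dividing through by -24625/144 gives the monic gcd s+7.

s+7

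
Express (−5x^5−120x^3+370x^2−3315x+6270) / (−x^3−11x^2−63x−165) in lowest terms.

By polynomial division,
  −5x^5−120x^3+370x^2−3315x+6270 = (5x^2−55x+410)(−x^3−11x^2−63x−165) + (2240x^2+13440x+73920)
  −x^3−11x^2−63x−165 = (−(1/2240)x−1/448)(2240x^2+13440x+73920) + (0)
Last nonzero remainder: 2240x^2+13440x+73920. Dividing through by 2240 gives the monic gcd x^2+6x+33.
Cancel x^2+6x+33 from numerator and denominator to get the reduced form.

(5x^3−30x^2+135x−190)/(x+5)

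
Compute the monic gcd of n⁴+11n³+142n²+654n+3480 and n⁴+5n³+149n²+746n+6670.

n²+8n+58

Euclidean algorithm in ℚ[n]:
  n⁴+11n³+142n²+654n+3480 = (n⁴+5n³+149n²+746n+6670) + (6n³-7n²-92n-3190)
  n⁴+5n³+149n²+746n+6670 = ((1/6)n+37/36)(6n³-7n²-92n-3190) + ((6175/36)n²+(12350/9)n+179075/18)
  6n³-7n²-92n-3190 = ((216/6175)n-396/1235)((6175/36)n²+(12350/9)n+179075/18) + (0)
Last nonzero remainder: (6175/36)n²+(12350/9)n+179075/18. Dividing through by 6175/36 gives the monic gcd n²+8n+58.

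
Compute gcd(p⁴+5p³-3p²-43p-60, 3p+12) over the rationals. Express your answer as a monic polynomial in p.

p+4

Repeated division with remainder:
  p⁴+5p³-3p²-43p-60 = ((1/3)p³+(1/3)p²-(7/3)p-5)(3p+12) + (0)
Last nonzero remainder: 3p+12. Dividing through by 3 gives the monic gcd p+4.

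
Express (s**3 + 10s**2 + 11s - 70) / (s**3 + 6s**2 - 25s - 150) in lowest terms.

(s**2 + 5s - 14)/(s**2 + s - 30)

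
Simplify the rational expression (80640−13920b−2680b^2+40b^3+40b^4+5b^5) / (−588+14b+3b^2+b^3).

Apply the Euclidean algorithm:
  5b^5+40b^4+40b^3−2680b^2−13920b+80640 = (5b^2+25b−105)(b^3+3b^2+14b−588) + (225b^2+2250b+18900)
  b^3+3b^2+14b−588 = ((1/225)b−7/225)(225b^2+2250b+18900) + (0)
Last nonzero remainder: 225b^2+2250b+18900. Dividing through by 225 gives the monic gcd b^2+10b+84.
Cancel b^2+10b+84 from numerator and denominator to get the reduced form.

(960−280b−10b^2+5b^3)/(−7+b)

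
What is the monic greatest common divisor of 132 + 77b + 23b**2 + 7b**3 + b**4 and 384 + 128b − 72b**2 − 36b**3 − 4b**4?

12 + 7b + b**2

Apply the Euclidean algorithm:
  b**4 + 7b**3 + 23b**2 + 77b + 132 = (−1/4)(−4b**4 − 36b**3 − 72b**2 + 128b + 384) + (−2b**3 + 5b**2 + 109b + 228)
  −4b**4 − 36b**3 − 72b**2 + 128b + 384 = (2b + 23)(−2b**3 + 5b**2 + 109b + 228) + (−405b**2 − 2835b − 4860)
  −2b**3 + 5b**2 + 109b + 228 = ((2/405)b − 19/405)(−405b**2 − 2835b − 4860) + (0)
Last nonzero remainder: −405b**2 − 2835b − 4860. Dividing through by −405 gives the monic gcd b**2 + 7b + 12.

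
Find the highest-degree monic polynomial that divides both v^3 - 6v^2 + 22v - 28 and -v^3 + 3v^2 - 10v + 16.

v - 2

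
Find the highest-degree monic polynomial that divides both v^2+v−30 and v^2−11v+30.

Euclidean algorithm in ℚ[v]:
  v^2+v−30 = (v^2−11v+30) + (12v−60)
  v^2−11v+30 = ((1/12)v−1/2)(12v−60) + (0)
Last nonzero remainder: 12v−60. Dividing through by 12 gives the monic gcd v−5.

v−5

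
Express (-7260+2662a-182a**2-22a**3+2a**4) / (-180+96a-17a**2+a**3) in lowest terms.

(-242+2a**2)/(-6+a)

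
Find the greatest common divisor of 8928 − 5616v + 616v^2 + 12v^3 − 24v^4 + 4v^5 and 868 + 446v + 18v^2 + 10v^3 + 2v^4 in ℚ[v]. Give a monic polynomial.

31 − 4v + v^2

Euclidean algorithm in ℚ[v]:
  4v^5 − 24v^4 + 12v^3 + 616v^2 − 5616v + 8928 = (2v − 22)(2v^4 + 10v^3 + 18v^2 + 446v + 868) + (196v^3 + 120v^2 + 2460v + 28024)
  2v^4 + 10v^3 + 18v^2 + 446v + 868 = ((1/98)v + 215/4802)(196v^3 + 120v^2 + 2460v + 28024) + (−(29952/2401)v^2 + (119808/2401)v − 928512/2401)
  196v^3 + 120v^2 + 2460v + 28024 = (−(117649/7488)v − 271313/3744)(−(29952/2401)v^2 + (119808/2401)v − 928512/2401) + (0)
Last nonzero remainder: −(29952/2401)v^2 + (119808/2401)v − 928512/2401. Dividing through by −29952/2401 gives the monic gcd v^2 − 4v + 31.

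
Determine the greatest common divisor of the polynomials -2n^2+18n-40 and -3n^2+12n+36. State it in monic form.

1

Apply the Euclidean algorithm:
  -2n^2+18n-40 = (2/3)(-3n^2+12n+36) + (10n-64)
  -3n^2+12n+36 = (-(3/10)n-18/25)(10n-64) + (-252/25)
  10n-64 = (-(125/126)n+400/63)(-252/25) + (0)
The last nonzero remainder is the constant -252/25, so the polynomials are coprime and gcd = 1.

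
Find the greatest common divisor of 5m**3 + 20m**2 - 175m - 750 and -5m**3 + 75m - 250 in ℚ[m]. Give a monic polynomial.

m + 5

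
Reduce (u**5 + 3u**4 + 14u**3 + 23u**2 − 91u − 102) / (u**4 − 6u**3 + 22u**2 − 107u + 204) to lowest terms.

Repeated division with remainder:
  u**5 + 3u**4 + 14u**3 + 23u**2 − 91u − 102 = (u + 9)(u**4 − 6u**3 + 22u**2 − 107u + 204) + (46u**3 − 68u**2 + 668u − 1938)
  u**4 − 6u**3 + 22u**2 − 107u + 204 = ((1/46)u − 52/529)(46u**3 − 68u**2 + 668u − 1938) + ((420/529)u**2 + (420/529)u + 7140/529)
  46u**3 − 68u**2 + 668u − 1938 = ((12167/210)u − 10051/70)((420/529)u**2 + (420/529)u + 7140/529) + (0)
Last nonzero remainder: (420/529)u**2 + (420/529)u + 7140/529. Dividing through by 420/529 gives the monic gcd u**2 + u + 17.
Cancel u**2 + u + 17 from numerator and denominator to get the reduced form.

(u**3 + 2u**2 − 5u − 6)/(u**2 − 7u + 12)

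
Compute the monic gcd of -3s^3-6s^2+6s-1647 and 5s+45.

s+9

Apply the Euclidean algorithm:
  -3s^3-6s^2+6s-1647 = (-(3/5)s^2+(21/5)s-183/5)(5s+45) + (0)
Last nonzero remainder: 5s+45. Dividing through by 5 gives the monic gcd s+9.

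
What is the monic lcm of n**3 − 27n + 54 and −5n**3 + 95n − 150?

n**5 + 3n**4 − 37n**3 − 27n**2 + 432n − 540

By polynomial division,
  n**3 − 27n + 54 = (−1/5)(−5n**3 + 95n − 150) + (−8n + 24)
  −5n**3 + 95n − 150 = ((5/8)n**2 + (15/8)n − 25/4)(−8n + 24) + (0)
Last nonzero remainder: −8n + 24. Dividing through by −8 gives the monic gcd n − 3.
Then lcm(f, g) = f·g / gcd(f, g); expanding and making the result monic gives the answer.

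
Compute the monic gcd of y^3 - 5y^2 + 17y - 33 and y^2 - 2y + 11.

y^2 - 2y + 11

Repeated division with remainder:
  y^3 - 5y^2 + 17y - 33 = (y - 3)(y^2 - 2y + 11) + (0)
The last nonzero remainder y^2 - 2y + 11 is already monic.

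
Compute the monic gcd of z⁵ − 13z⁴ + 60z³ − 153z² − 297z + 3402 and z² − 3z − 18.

Repeated division with remainder:
  z⁵ − 13z⁴ + 60z³ − 153z² − 297z + 3402 = (z³ − 10z² + 48z − 189)(z² − 3z − 18) + (0)
The last nonzero remainder z² − 3z − 18 is already monic.

z² − 3z − 18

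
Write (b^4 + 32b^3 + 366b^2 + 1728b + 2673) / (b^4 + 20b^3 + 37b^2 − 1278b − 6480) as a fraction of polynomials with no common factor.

(b^2 + 14b + 33)/(b^2 + 2b − 80)

Euclidean algorithm in ℚ[b]:
  b^4 + 32b^3 + 366b^2 + 1728b + 2673 = (b^4 + 20b^3 + 37b^2 − 1278b − 6480) + (12b^3 + 329b^2 + 3006b + 9153)
  b^4 + 20b^3 + 37b^2 − 1278b − 6480 = ((1/12)b − 89/144)(12b^3 + 329b^2 + 3006b + 9153) + (−(1463/144)b^2 − (1463/8)b − 13167/16)
  12b^3 + 329b^2 + 3006b + 9153 = (−(1728/1463)b − 16272/1463)(−(1463/144)b^2 − (1463/8)b − 13167/16) + (0)
Last nonzero remainder: −(1463/144)b^2 − (1463/8)b − 13167/16. Dividing through by −1463/144 gives the monic gcd b^2 + 18b + 81.
Cancel b^2 + 18b + 81 from numerator and denominator to get the reduced form.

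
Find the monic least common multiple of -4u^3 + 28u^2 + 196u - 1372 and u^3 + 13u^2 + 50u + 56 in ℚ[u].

Euclidean algorithm in ℚ[u]:
  -4u^3 + 28u^2 + 196u - 1372 = (-4)(u^3 + 13u^2 + 50u + 56) + (80u^2 + 396u - 1148)
  u^3 + 13u^2 + 50u + 56 = ((1/80)u + 161/1600)(80u^2 + 396u - 1148) + ((9801/400)u + 68607/400)
  80u^2 + 396u - 1148 = ((32000/9801)u - 65600/9801)((9801/400)u + 68607/400) + (0)
Last nonzero remainder: (9801/400)u + 68607/400. Dividing through by 9801/400 gives the monic gcd u + 7.
Then lcm(f, g) = f·g / gcd(f, g); expanding and making the result monic gives the answer.

u^5 - u^4 - 83u^3 - 7u^2 + 1666u + 2744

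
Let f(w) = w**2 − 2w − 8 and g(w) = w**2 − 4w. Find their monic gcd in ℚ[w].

Apply the Euclidean algorithm:
  w**2 − 2w − 8 = (w**2 − 4w) + (2w − 8)
  w**2 − 4w = ((1/2)w)(2w − 8) + (0)
Last nonzero remainder: 2w − 8. Dividing through by 2 gives the monic gcd w − 4.

w − 4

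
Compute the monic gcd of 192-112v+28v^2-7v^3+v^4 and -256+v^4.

Repeated division with remainder:
  v^4-7v^3+28v^2-112v+192 = (v^4-256) + (-7v^3+28v^2-112v+448)
  v^4-256 = (-(1/7)v-4/7)(-7v^3+28v^2-112v+448) + (0)
Last nonzero remainder: -7v^3+28v^2-112v+448. Dividing through by -7 gives the monic gcd v^3-4v^2+16v-64.

-64+16v-4v^2+v^3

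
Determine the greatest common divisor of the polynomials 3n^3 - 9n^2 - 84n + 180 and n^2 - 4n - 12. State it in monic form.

n - 6

Apply the Euclidean algorithm:
  3n^3 - 9n^2 - 84n + 180 = (3n + 3)(n^2 - 4n - 12) + (-36n + 216)
  n^2 - 4n - 12 = (-(1/36)n - 1/18)(-36n + 216) + (0)
Last nonzero remainder: -36n + 216. Dividing through by -36 gives the monic gcd n - 6.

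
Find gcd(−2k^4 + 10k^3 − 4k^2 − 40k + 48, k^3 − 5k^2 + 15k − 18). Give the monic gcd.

k − 2

Apply the Euclidean algorithm:
  −2k^4 + 10k^3 − 4k^2 − 40k + 48 = (−2k)(k^3 − 5k^2 + 15k − 18) + (26k^2 − 76k + 48)
  k^3 − 5k^2 + 15k − 18 = ((1/26)k − 27/338)(26k^2 − 76k + 48) + ((1197/169)k − 2394/169)
  26k^2 − 76k + 48 = ((4394/1197)k − 1352/399)((1197/169)k − 2394/169) + (0)
Last nonzero remainder: (1197/169)k − 2394/169. Dividing through by 1197/169 gives the monic gcd k − 2.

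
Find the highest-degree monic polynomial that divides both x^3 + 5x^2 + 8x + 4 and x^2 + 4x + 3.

x + 1

Repeated division with remainder:
  x^3 + 5x^2 + 8x + 4 = (x + 1)(x^2 + 4x + 3) + (x + 1)
  x^2 + 4x + 3 = (x + 3)(x + 1) + (0)
The last nonzero remainder x + 1 is already monic.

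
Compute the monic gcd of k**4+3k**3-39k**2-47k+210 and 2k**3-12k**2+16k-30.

k-5

Apply the Euclidean algorithm:
  k**4+3k**3-39k**2-47k+210 = ((1/2)k+9/2)(2k**3-12k**2+16k-30) + (7k**2-104k+345)
  2k**3-12k**2+16k-30 = ((2/7)k+124/49)(7k**2-104k+345) + ((8850/49)k-44250/49)
  7k**2-104k+345 = ((343/8850)k-1127/2950)((8850/49)k-44250/49) + (0)
Last nonzero remainder: (8850/49)k-44250/49. Dividing through by 8850/49 gives the monic gcd k-5.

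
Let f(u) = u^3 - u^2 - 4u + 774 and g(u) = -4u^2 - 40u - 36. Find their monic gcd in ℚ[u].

Apply the Euclidean algorithm:
  u^3 - u^2 - 4u + 774 = (-(1/4)u + 11/4)(-4u^2 - 40u - 36) + (97u + 873)
  -4u^2 - 40u - 36 = (-(4/97)u - 4/97)(97u + 873) + (0)
Last nonzero remainder: 97u + 873. Dividing through by 97 gives the monic gcd u + 9.

u + 9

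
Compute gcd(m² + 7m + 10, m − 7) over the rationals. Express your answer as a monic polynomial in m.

1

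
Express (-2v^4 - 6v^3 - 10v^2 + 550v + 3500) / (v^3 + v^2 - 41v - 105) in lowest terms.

By polynomial division,
  -2v^4 - 6v^3 - 10v^2 + 550v + 3500 = (-2v - 4)(v^3 + v^2 - 41v - 105) + (-88v^2 + 176v + 3080)
  v^3 + v^2 - 41v - 105 = (-(1/88)v - 3/88)(-88v^2 + 176v + 3080) + (0)
Last nonzero remainder: -88v^2 + 176v + 3080. Dividing through by -88 gives the monic gcd v^2 - 2v - 35.
Cancel v^2 - 2v - 35 from numerator and denominator to get the reduced form.

(-2v^2 - 10v - 100)/(v + 3)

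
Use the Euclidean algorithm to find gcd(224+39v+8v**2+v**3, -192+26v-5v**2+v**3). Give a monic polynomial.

32+v+v**2

By polynomial division,
  v**3+8v**2+39v+224 = (v**3-5v**2+26v-192) + (13v**2+13v+416)
  v**3-5v**2+26v-192 = ((1/13)v-6/13)(13v**2+13v+416) + (0)
Last nonzero remainder: 13v**2+13v+416. Dividing through by 13 gives the monic gcd v**2+v+32.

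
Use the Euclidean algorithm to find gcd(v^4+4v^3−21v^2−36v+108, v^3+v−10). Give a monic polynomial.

v−2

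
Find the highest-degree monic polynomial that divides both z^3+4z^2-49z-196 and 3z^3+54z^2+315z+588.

z^2+11z+28

Apply the Euclidean algorithm:
  z^3+4z^2-49z-196 = (1/3)(3z^3+54z^2+315z+588) + (-14z^2-154z-392)
  3z^3+54z^2+315z+588 = (-(3/14)z-3/2)(-14z^2-154z-392) + (0)
Last nonzero remainder: -14z^2-154z-392. Dividing through by -14 gives the monic gcd z^2+11z+28.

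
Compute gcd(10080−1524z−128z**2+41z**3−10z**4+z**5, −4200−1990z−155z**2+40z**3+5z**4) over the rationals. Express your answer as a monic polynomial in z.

Repeated division with remainder:
  z**5−10z**4+41z**3−128z**2−1524z+10080 = ((1/5)z−18/5)(5z**4+40z**3−155z**2−1990z−4200) + (216z**3−288z**2−7848z−5040)
  5z**4+40z**3−155z**2−1990z−4200 = ((5/216)z+35/162)(216z**3−288z**2−7848z−5040) + ((800/9)z**2−(1600/9)z−28000/9)
  216z**3−288z**2−7848z−5040 = ((243/100)z+81/50)((800/9)z**2−(1600/9)z−28000/9) + (0)
Last nonzero remainder: (800/9)z**2−(1600/9)z−28000/9. Dividing through by 800/9 gives the monic gcd z**2−2z−35.

−35−2z+z**2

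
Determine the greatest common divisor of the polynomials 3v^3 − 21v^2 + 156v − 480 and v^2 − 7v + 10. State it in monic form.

1

Euclidean algorithm in ℚ[v]:
  3v^3 − 21v^2 + 156v − 480 = (3v)(v^2 − 7v + 10) + (126v − 480)
  v^2 − 7v + 10 = ((1/126)v − 67/2646)(126v − 480) + (−950/441)
  126v − 480 = (−(27783/475)v + 21168/95)(−950/441) + (0)
The last nonzero remainder is the constant −950/441, so the polynomials are coprime and gcd = 1.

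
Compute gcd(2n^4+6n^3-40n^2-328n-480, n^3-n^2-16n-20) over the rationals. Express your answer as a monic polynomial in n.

Euclidean algorithm in ℚ[n]:
  2n^4+6n^3-40n^2-328n-480 = (2n+8)(n^3-n^2-16n-20) + (-160n-320)
  n^3-n^2-16n-20 = (-(1/160)n^2+(3/160)n+1/16)(-160n-320) + (0)
Last nonzero remainder: -160n-320. Dividing through by -160 gives the monic gcd n+2.

n+2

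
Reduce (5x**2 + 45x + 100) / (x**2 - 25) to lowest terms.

Euclidean algorithm in ℚ[x]:
  5x**2 + 45x + 100 = (5)(x**2 - 25) + (45x + 225)
  x**2 - 25 = ((1/45)x - 1/9)(45x + 225) + (0)
Last nonzero remainder: 45x + 225. Dividing through by 45 gives the monic gcd x + 5.
Cancel x + 5 from numerator and denominator to get the reduced form.

(5x + 20)/(x - 5)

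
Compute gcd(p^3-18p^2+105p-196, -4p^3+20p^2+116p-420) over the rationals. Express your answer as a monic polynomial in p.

p-7

By polynomial division,
  p^3-18p^2+105p-196 = (-1/4)(-4p^3+20p^2+116p-420) + (-13p^2+134p-301)
  -4p^3+20p^2+116p-420 = ((4/13)p+276/169)(-13p^2+134p-301) + (-(1728/169)p+12096/169)
  -13p^2+134p-301 = ((2197/1728)p-7267/1728)(-(1728/169)p+12096/169) + (0)
Last nonzero remainder: -(1728/169)p+12096/169. Dividing through by -1728/169 gives the monic gcd p-7.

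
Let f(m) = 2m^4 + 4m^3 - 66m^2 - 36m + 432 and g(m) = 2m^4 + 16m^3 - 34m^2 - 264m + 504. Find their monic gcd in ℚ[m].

Euclidean algorithm in ℚ[m]:
  2m^4 + 4m^3 - 66m^2 - 36m + 432 = (2m^4 + 16m^3 - 34m^2 - 264m + 504) + (-12m^3 - 32m^2 + 228m - 72)
  2m^4 + 16m^3 - 34m^2 - 264m + 504 = (-(1/6)m - 8/9)(-12m^3 - 32m^2 + 228m - 72) + (-(220/9)m^2 - (220/3)m + 440)
  -12m^3 - 32m^2 + 228m - 72 = ((27/55)m - 9/55)(-(220/9)m^2 - (220/3)m + 440) + (0)
Last nonzero remainder: -(220/9)m^2 - (220/3)m + 440. Dividing through by -220/9 gives the monic gcd m^2 + 3m - 18.

m^2 + 3m - 18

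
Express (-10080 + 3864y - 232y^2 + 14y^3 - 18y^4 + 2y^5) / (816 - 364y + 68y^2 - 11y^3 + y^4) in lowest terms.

(-420 - 14y + 2y^2 + 2y^3)/(34 - y + y^2)

By polynomial division,
  2y^5 - 18y^4 + 14y^3 - 232y^2 + 3864y - 10080 = (2y + 4)(y^4 - 11y^3 + 68y^2 - 364y + 816) + (-78y^3 + 224y^2 + 3688y - 13344)
  y^4 - 11y^3 + 68y^2 - 364y + 816 = (-(1/78)y + 317/3042)(-78y^3 + 224y^2 + 3688y - 13344) + ((139840/1521)y^2 - (1398400/1521)y + 1118720/507)
  -78y^3 + 224y^2 + 3688y - 13344 = (-(59319/69920)y - 211419/34960)((139840/1521)y^2 - (1398400/1521)y + 1118720/507) + (0)
Last nonzero remainder: (139840/1521)y^2 - (1398400/1521)y + 1118720/507. Dividing through by 139840/1521 gives the monic gcd y^2 - 10y + 24.
Cancel y^2 - 10y + 24 from numerator and denominator to get the reduced form.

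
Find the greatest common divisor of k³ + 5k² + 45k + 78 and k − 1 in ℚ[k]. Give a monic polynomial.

Apply the Euclidean algorithm:
  k³ + 5k² + 45k + 78 = (k² + 6k + 51)(k − 1) + (129)
  k − 1 = ((1/129)k − 1/129)(129) + (0)
The last nonzero remainder is the constant 129, so the polynomials are coprime and gcd = 1.

1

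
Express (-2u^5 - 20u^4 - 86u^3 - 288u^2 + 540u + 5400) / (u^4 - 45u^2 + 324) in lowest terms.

Apply the Euclidean algorithm:
  -2u^5 - 20u^4 - 86u^3 - 288u^2 + 540u + 5400 = (-2u - 20)(u^4 - 45u^2 + 324) + (-176u^3 - 1188u^2 + 1188u + 11880)
  u^4 - 45u^2 + 324 = (-(1/176)u + 27/704)(-176u^3 - 1188u^2 + 1188u + 11880) + ((117/16)u^2 + (351/16)u - 1053/8)
  -176u^3 - 1188u^2 + 1188u + 11880 = (-(2816/117)u - 3520/39)((117/16)u^2 + (351/16)u - 1053/8) + (0)
Last nonzero remainder: (117/16)u^2 + (351/16)u - 1053/8. Dividing through by 117/16 gives the monic gcd u^2 + 3u - 18.
Cancel u^2 + 3u - 18 from numerator and denominator to get the reduced form.

(-2u^3 - 14u^2 - 80u - 300)/(u^2 - 3u - 18)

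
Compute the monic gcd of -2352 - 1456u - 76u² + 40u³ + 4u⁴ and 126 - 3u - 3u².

Euclidean algorithm in ℚ[u]:
  4u⁴ + 40u³ - 76u² - 1456u - 2352 = (-(4/3)u² - 12u - 56/3)(-3u² - 3u + 126) + (0)
Last nonzero remainder: -3u² - 3u + 126. Dividing through by -3 gives the monic gcd u² + u - 42.

-42 + u + u²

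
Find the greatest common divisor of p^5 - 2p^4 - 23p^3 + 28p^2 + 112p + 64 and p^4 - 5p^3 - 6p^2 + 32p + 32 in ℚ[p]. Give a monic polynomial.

p^3 - 7p^2 + 8p + 16

By polynomial division,
  p^5 - 2p^4 - 23p^3 + 28p^2 + 112p + 64 = (p + 3)(p^4 - 5p^3 - 6p^2 + 32p + 32) + (-2p^3 + 14p^2 - 16p - 32)
  p^4 - 5p^3 - 6p^2 + 32p + 32 = (-(1/2)p - 1)(-2p^3 + 14p^2 - 16p - 32) + (0)
Last nonzero remainder: -2p^3 + 14p^2 - 16p - 32. Dividing through by -2 gives the monic gcd p^3 - 7p^2 + 8p + 16.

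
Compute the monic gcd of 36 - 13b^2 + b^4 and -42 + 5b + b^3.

-3 + b

Euclidean algorithm in ℚ[b]:
  b^4 - 13b^2 + 36 = (b)(b^3 + 5b - 42) + (-18b^2 + 42b + 36)
  b^3 + 5b - 42 = (-(1/18)b - 7/54)(-18b^2 + 42b + 36) + ((112/9)b - 112/3)
  -18b^2 + 42b + 36 = (-(81/56)b - 27/28)((112/9)b - 112/3) + (0)
Last nonzero remainder: (112/9)b - 112/3. Dividing through by 112/9 gives the monic gcd b - 3.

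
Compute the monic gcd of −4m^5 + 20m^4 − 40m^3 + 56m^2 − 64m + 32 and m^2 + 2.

m^2 + 2

Apply the Euclidean algorithm:
  −4m^5 + 20m^4 − 40m^3 + 56m^2 − 64m + 32 = (−4m^3 + 20m^2 − 32m + 16)(m^2 + 2) + (0)
The last nonzero remainder m^2 + 2 is already monic.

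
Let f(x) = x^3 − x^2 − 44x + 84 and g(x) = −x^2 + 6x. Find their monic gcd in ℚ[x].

Repeated division with remainder:
  x^3 − x^2 − 44x + 84 = (−x − 5)(−x^2 + 6x) + (−14x + 84)
  −x^2 + 6x = ((1/14)x)(−14x + 84) + (0)
Last nonzero remainder: −14x + 84. Dividing through by −14 gives the monic gcd x − 6.

x − 6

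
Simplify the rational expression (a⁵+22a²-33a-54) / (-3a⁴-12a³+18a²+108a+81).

Euclidean algorithm in ℚ[a]:
  a⁵+22a²-33a-54 = (-(1/3)a+4/3)(-3a⁴-12a³+18a²+108a+81) + (22a³+34a²-150a-162)
  -3a⁴-12a³+18a²+108a+81 = (-(3/22)a-81/242)(22a³+34a²-150a-162) + ((1080/121)a²+(4320/121)a+3240/121)
  22a³+34a²-150a-162 = ((1331/540)a-121/20)((1080/121)a²+(4320/121)a+3240/121) + (0)
Last nonzero remainder: (1080/121)a²+(4320/121)a+3240/121. Dividing through by 1080/121 gives the monic gcd a²+4a+3.
Cancel a²+4a+3 from numerator and denominator to get the reduced form.

(-a³+4a²-13a+18)/(3a²-27)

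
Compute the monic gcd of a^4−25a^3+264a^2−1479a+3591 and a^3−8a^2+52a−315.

Apply the Euclidean algorithm:
  a^4−25a^3+264a^2−1479a+3591 = (a−17)(a^3−8a^2+52a−315) + (76a^2−280a−1764)
  a^3−8a^2+52a−315 = ((1/76)a−41/722)(76a^2−280a−1764) + ((21411/361)a−149877/361)
  76a^2−280a−1764 = ((27436/21411)a+10108/2379)((21411/361)a−149877/361) + (0)
Last nonzero remainder: (21411/361)a−149877/361. Dividing through by 21411/361 gives the monic gcd a−7.

a−7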